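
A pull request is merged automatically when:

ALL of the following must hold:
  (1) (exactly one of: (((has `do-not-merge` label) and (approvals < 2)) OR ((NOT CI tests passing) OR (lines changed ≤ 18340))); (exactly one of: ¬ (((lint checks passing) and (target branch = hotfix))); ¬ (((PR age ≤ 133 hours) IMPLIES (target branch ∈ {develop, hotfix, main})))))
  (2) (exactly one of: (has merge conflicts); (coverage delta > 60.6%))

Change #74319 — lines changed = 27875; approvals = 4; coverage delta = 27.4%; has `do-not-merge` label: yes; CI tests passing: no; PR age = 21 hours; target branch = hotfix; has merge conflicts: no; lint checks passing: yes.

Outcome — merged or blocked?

Blocked

Atomic conditions:
  has `do-not-merge` label: yes → true
  approvals < 2: 4 < 2 is false
  NOT CI tests passing: no → true
  lines changed ≤ 18340: 27875 ≤ 18340 is false
  lint checks passing: yes → true
  target branch = hotfix: hotfix == hotfix is true
  PR age ≤ 133 hours: 21 ≤ 133 is true
  target branch ∈ {develop, hotfix, main}: hotfix is in the set → true
  has merge conflicts: no → false
  coverage delta > 60.6%: 27.4 > 60.6 is false
Combine:
[1.1.1] true AND false = false
[1.1.2] true OR false = true
[1.1] false OR true = true
[1.2.1.1] true AND true = true
[1.2.1] NOT true = false
[1.2.2.1] true → true = true
[1.2.2] NOT true = false
[1.2] exactly-one(false, false) = false
[1] exactly-one(true, false) = true
[2] exactly-one(false, false) = false
[root] true AND false = false
Overall: false → blocked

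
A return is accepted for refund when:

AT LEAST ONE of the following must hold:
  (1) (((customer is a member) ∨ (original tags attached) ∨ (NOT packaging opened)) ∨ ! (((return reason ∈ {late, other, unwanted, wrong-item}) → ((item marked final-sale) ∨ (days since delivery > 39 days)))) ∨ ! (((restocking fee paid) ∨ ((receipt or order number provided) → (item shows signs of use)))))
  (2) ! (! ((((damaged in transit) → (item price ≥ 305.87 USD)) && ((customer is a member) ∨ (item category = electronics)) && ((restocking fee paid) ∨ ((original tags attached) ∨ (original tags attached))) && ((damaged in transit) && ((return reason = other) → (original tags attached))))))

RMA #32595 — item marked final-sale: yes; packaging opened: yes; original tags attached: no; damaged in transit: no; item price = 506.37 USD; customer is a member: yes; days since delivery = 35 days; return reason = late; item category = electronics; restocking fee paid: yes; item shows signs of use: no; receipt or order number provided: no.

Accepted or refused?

Accepted

Atomic conditions:
  customer is a member: yes → true
  original tags attached: no → false
  NOT packaging opened: yes → false
  return reason ∈ {late, other, unwanted, wrong-item}: late is in the set → true
  item marked final-sale: yes → true
  days since delivery > 39 days: 35 > 39 is false
  restocking fee paid: yes → true
  receipt or order number provided: no → false
  item shows signs of use: no → false
  damaged in transit: no → false
  item price ≥ 305.87 USD: 506.37 ≥ 305.87 is true
  item category = electronics: electronics == electronics is true
  return reason = other: late == other is false
Combine:
[1.1] true OR false OR false = true
[1.2.1.2] true OR false = true
[1.2.1] true → true = true
[1.2] NOT true = false
[1.3.1.2] false → false (antecedent false ⇒ implication holds) = true
[1.3.1] true OR true = true
[1.3] NOT true = false
[1] true OR false OR false = true
[2.1.1.1] false → true (antecedent false ⇒ implication holds) = true
[2.1.1.2] true OR true = true
[2.1.1.3.2] false OR false = false
[2.1.1.3] true OR false = true
[2.1.1.4.2] false → false (antecedent false ⇒ implication holds) = true
[2.1.1.4] false AND true = false
[2.1.1] true AND true AND true AND false = false
[2.1] NOT false = true
[2] NOT true = false
[root] true OR false = true
Overall: true → accepted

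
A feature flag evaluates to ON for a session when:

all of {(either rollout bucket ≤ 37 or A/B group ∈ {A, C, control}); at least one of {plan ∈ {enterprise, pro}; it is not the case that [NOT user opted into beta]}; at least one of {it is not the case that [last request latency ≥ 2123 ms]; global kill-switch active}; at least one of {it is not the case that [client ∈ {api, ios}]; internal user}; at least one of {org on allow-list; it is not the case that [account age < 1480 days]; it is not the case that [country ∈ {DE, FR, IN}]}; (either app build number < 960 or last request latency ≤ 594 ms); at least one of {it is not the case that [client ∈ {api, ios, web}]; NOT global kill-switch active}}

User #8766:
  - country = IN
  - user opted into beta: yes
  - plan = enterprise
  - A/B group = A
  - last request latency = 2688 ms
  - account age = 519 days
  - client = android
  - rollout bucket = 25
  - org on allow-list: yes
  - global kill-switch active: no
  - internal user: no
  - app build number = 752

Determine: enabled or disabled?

Disabled

Atomic conditions:
  rollout bucket ≤ 37: 25 ≤ 37 is true
  A/B group ∈ {A, C, control}: A is in the set → true
  plan ∈ {enterprise, pro}: enterprise is in the set → true
  NOT user opted into beta: yes → false
  last request latency ≥ 2123 ms: 2688 ≥ 2123 is true
  global kill-switch active: no → false
  client ∈ {api, ios}: android is not in the set → false
  internal user: no → false
  org on allow-list: yes → true
  account age < 1480 days: 519 < 1480 is true
  country ∈ {DE, FR, IN}: IN is in the set → true
  app build number < 960: 752 < 960 is true
  last request latency ≤ 594 ms: 2688 ≤ 594 is false
  client ∈ {api, ios, web}: android is not in the set → false
  NOT global kill-switch active: no → true
Combine:
[1] true OR true = true
[2.2] NOT false = true
[2] true OR true = true
[3.1] NOT true = false
[3] false OR false = false
[4.1] NOT false = true
[4] true OR false = true
[5.2] NOT true = false
[5.3] NOT true = false
[5] true OR false OR false = true
[6] true OR false = true
[7.1] NOT false = true
[7] true OR true = true
[root] true AND true AND false AND true AND true AND true AND true = false
Overall: false → disabled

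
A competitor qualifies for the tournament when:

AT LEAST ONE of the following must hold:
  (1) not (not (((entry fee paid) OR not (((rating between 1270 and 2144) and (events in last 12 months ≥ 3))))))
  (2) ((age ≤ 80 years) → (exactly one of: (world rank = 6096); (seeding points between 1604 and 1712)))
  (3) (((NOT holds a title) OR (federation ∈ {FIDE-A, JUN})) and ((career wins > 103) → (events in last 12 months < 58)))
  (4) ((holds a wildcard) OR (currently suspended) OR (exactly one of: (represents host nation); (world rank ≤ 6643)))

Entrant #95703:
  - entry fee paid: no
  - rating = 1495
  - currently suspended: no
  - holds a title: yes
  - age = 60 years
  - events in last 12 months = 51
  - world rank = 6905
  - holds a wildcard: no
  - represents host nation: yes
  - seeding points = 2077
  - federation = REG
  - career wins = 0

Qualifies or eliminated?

Atomic conditions:
  entry fee paid: no → false
  rating between 1270 and 2144: 1495 in [1270, 2144] is true
  events in last 12 months ≥ 3: 51 ≥ 3 is true
  age ≤ 80 years: 60 ≤ 80 is true
  world rank = 6096: 6905 == 6096 is false
  seeding points between 1604 and 1712: 2077 in [1604, 1712] is false
  NOT holds a title: yes → false
  federation ∈ {FIDE-A, JUN}: REG is not in the set → false
  career wins > 103: 0 > 103 is false
  events in last 12 months < 58: 51 < 58 is true
  holds a wildcard: no → false
  currently suspended: no → false
  represents host nation: yes → true
  world rank ≤ 6643: 6905 ≤ 6643 is false
Combine:
[1.1.1.2.1] true AND true = true
[1.1.1.2] NOT true = false
[1.1.1] false OR false = false
[1.1] NOT false = true
[1] NOT true = false
[2.2] exactly-one(false, false) = false
[2] true → false = false
[3.1] false OR false = false
[3.2] false → true (antecedent false ⇒ implication holds) = true
[3] false AND true = false
[4.3] exactly-one(true, false) = true
[4] false OR false OR true = true
[root] false OR false OR false OR true = true
Overall: true → qualifies

Qualifies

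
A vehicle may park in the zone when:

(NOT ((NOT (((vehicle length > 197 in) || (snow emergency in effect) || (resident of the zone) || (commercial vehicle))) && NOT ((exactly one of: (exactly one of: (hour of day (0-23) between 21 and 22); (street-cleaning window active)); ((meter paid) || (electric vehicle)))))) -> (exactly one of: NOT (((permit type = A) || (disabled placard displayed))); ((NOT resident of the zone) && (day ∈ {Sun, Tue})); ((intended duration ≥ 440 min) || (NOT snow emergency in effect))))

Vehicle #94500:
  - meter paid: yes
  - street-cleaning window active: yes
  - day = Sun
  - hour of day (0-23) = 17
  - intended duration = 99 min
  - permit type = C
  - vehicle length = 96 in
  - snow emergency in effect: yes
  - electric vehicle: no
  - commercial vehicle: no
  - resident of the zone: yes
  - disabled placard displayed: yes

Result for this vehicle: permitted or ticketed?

Atomic conditions:
  vehicle length > 197 in: 96 > 197 is false
  snow emergency in effect: yes → true
  resident of the zone: yes → true
  commercial vehicle: no → false
  hour of day (0-23) between 21 and 22: 17 in [21, 22] is false
  street-cleaning window active: yes → true
  meter paid: yes → true
  electric vehicle: no → false
  permit type = A: C == A is false
  disabled placard displayed: yes → true
  NOT resident of the zone: yes → false
  day ∈ {Sun, Tue}: Sun is in the set → true
  intended duration ≥ 440 min: 99 ≥ 440 is false
  NOT snow emergency in effect: yes → false
Combine:
[1.1.1.1] false OR true OR true OR false = true
[1.1.1] NOT true = false
[1.1.2.1.1] exactly-one(false, true) = true
[1.1.2.1.2] true OR false = true
[1.1.2.1] exactly-one(true, true) = false
[1.1.2] NOT false = true
[1.1] false AND true = false
[1] NOT false = true
[2.1.1] false OR true = true
[2.1] NOT true = false
[2.2] false AND true = false
[2.3] false OR false = false
[2] exactly-one(false, false, false) = false
[root] true → false = false
Overall: false → ticketed

Ticketed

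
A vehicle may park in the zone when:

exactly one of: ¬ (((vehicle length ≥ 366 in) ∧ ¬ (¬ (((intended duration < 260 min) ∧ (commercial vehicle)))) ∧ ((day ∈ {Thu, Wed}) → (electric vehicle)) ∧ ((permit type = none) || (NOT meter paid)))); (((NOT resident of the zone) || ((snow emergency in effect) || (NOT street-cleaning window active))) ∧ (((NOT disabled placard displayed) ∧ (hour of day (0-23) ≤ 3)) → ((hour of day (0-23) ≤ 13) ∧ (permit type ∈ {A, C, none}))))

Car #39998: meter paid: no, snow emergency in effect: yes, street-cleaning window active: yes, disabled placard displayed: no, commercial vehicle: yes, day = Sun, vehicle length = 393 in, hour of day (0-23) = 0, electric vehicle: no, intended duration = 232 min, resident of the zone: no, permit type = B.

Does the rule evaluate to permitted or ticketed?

Ticketed

Atomic conditions:
  vehicle length ≥ 366 in: 393 ≥ 366 is true
  intended duration < 260 min: 232 < 260 is true
  commercial vehicle: yes → true
  day ∈ {Thu, Wed}: Sun is not in the set → false
  electric vehicle: no → false
  permit type = none: B == none is false
  NOT meter paid: no → true
  NOT resident of the zone: no → true
  snow emergency in effect: yes → true
  NOT street-cleaning window active: yes → false
  NOT disabled placard displayed: no → true
  hour of day (0-23) ≤ 3: 0 ≤ 3 is true
  hour of day (0-23) ≤ 13: 0 ≤ 13 is true
  permit type ∈ {A, C, none}: B is not in the set → false
Combine:
[1.1.2.1.1] true AND true = true
[1.1.2.1] NOT true = false
[1.1.2] NOT false = true
[1.1.3] false → false (antecedent false ⇒ implication holds) = true
[1.1.4] false OR true = true
[1.1] true AND true AND true AND true = true
[1] NOT true = false
[2.1.2] true OR false = true
[2.1] true OR true = true
[2.2.1] true AND true = true
[2.2.2] true AND false = false
[2.2] true → false = false
[2] true AND false = false
[root] exactly-one(false, false) = false
Overall: false → ticketed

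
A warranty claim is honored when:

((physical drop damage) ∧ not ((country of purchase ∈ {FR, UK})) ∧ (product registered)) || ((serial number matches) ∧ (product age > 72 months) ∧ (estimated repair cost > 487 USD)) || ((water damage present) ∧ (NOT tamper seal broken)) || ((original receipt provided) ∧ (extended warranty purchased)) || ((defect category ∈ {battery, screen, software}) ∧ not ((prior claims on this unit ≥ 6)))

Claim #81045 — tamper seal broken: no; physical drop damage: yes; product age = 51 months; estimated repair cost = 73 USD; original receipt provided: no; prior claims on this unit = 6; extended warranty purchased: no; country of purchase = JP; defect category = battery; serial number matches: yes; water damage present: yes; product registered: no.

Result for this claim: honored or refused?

Atomic conditions:
  physical drop damage: yes → true
  country of purchase ∈ {FR, UK}: JP is not in the set → false
  product registered: no → false
  serial number matches: yes → true
  product age > 72 months: 51 > 72 is false
  estimated repair cost > 487 USD: 73 > 487 is false
  water damage present: yes → true
  NOT tamper seal broken: no → true
  original receipt provided: no → false
  extended warranty purchased: no → false
  defect category ∈ {battery, screen, software}: battery is in the set → true
  prior claims on this unit ≥ 6: 6 ≥ 6 is true
Combine:
[1.2] NOT false = true
[1] true AND true AND false = false
[2] true AND false AND false = false
[3] true AND true = true
[4] false AND false = false
[5.2] NOT true = false
[5] true AND false = false
[root] false OR false OR true OR false OR false = true
Overall: true → honored

Honored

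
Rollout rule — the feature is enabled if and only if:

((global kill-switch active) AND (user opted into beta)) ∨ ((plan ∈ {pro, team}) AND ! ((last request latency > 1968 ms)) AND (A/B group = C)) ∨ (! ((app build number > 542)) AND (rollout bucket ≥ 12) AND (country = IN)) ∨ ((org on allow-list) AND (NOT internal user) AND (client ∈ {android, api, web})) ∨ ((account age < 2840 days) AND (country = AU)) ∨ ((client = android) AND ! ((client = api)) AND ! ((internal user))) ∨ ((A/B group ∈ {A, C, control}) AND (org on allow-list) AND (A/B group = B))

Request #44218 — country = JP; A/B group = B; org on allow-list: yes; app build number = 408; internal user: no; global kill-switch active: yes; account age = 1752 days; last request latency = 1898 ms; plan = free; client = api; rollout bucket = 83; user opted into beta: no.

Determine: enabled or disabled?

Enabled

Atomic conditions:
  global kill-switch active: yes → true
  user opted into beta: no → false
  plan ∈ {pro, team}: free is not in the set → false
  last request latency > 1968 ms: 1898 > 1968 is false
  A/B group = C: B == C is false
  app build number > 542: 408 > 542 is false
  rollout bucket ≥ 12: 83 ≥ 12 is true
  country = IN: JP == IN is false
  org on allow-list: yes → true
  NOT internal user: no → true
  client ∈ {android, api, web}: api is in the set → true
  account age < 2840 days: 1752 < 2840 is true
  country = AU: JP == AU is false
  client = android: api == android is false
  client = api: api == api is true
  internal user: no → false
  A/B group ∈ {A, C, control}: B is not in the set → false
  A/B group = B: B == B is true
Combine:
[1] true AND false = false
[2.2] NOT false = true
[2] false AND true AND false = false
[3.1] NOT false = true
[3] true AND true AND false = false
[4] true AND true AND true = true
[5] true AND false = false
[6.2] NOT true = false
[6.3] NOT false = true
[6] false AND false AND true = false
[7] false AND true AND true = false
[root] false OR false OR false OR true OR false OR false OR false = true
Overall: true → enabled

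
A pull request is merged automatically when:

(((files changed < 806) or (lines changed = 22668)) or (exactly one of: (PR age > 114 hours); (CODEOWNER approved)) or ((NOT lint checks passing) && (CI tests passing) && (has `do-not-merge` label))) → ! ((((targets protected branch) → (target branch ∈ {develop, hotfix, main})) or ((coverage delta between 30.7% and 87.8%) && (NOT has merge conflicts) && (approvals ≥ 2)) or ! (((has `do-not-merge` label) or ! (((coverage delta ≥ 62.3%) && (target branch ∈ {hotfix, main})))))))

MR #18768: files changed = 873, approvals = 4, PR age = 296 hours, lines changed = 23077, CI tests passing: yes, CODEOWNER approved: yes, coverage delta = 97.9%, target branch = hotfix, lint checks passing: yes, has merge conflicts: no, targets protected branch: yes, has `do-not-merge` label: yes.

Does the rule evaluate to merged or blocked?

Atomic conditions:
  files changed < 806: 873 < 806 is false
  lines changed = 22668: 23077 == 22668 is false
  PR age > 114 hours: 296 > 114 is true
  CODEOWNER approved: yes → true
  NOT lint checks passing: yes → false
  CI tests passing: yes → true
  has `do-not-merge` label: yes → true
  targets protected branch: yes → true
  target branch ∈ {develop, hotfix, main}: hotfix is in the set → true
  coverage delta between 30.7% and 87.8%: 97.9 in [30.7, 87.8] is false
  NOT has merge conflicts: no → true
  approvals ≥ 2: 4 ≥ 2 is true
  coverage delta ≥ 62.3%: 97.9 ≥ 62.3 is true
  target branch ∈ {hotfix, main}: hotfix is in the set → true
Combine:
[1.1] false OR false = false
[1.2] exactly-one(true, true) = false
[1.3] false AND true AND true = false
[1] false OR false OR false = false
[2.1.1] true → true = true
[2.1.2] false AND true AND true = false
[2.1.3.1.2.1] true AND true = true
[2.1.3.1.2] NOT true = false
[2.1.3.1] true OR false = true
[2.1.3] NOT true = false
[2.1] true OR false OR false = true
[2] NOT true = false
[root] false → false (antecedent false ⇒ implication holds) = true
Overall: true → merged

Merged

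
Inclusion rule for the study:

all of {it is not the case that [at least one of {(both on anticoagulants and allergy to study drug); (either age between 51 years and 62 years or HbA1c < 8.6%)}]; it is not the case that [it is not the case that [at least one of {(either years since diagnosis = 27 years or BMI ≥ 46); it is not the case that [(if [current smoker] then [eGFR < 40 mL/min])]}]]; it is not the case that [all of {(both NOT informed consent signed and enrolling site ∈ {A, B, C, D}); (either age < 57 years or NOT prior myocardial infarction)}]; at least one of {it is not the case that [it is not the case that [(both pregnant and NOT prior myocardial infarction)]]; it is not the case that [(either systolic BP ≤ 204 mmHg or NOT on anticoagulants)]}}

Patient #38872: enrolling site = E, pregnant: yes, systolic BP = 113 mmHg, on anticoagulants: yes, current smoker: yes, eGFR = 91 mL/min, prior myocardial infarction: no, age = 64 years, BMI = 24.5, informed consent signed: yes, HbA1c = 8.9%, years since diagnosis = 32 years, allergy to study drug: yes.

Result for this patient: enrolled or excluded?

Excluded

Atomic conditions:
  on anticoagulants: yes → true
  allergy to study drug: yes → true
  age between 51 years and 62 years: 64 in [51, 62] is false
  HbA1c < 8.6%: 8.9 < 8.6 is false
  years since diagnosis = 27 years: 32 == 27 is false
  BMI ≥ 46: 24.5 ≥ 46 is false
  current smoker: yes → true
  eGFR < 40 mL/min: 91 < 40 is false
  NOT informed consent signed: yes → false
  enrolling site ∈ {A, B, C, D}: E is not in the set → false
  age < 57 years: 64 < 57 is false
  NOT prior myocardial infarction: no → true
  pregnant: yes → true
  systolic BP ≤ 204 mmHg: 113 ≤ 204 is true
  NOT on anticoagulants: yes → false
Combine:
[1.1.1] true AND true = true
[1.1.2] false OR false = false
[1.1] true OR false = true
[1] NOT true = false
[2.1.1.1] false OR false = false
[2.1.1.2.1] true → false = false
[2.1.1.2] NOT false = true
[2.1.1] false OR true = true
[2.1] NOT true = false
[2] NOT false = true
[3.1.1] false AND false = false
[3.1.2] false OR true = true
[3.1] false AND true = false
[3] NOT false = true
[4.1.1.1] true AND true = true
[4.1.1] NOT true = false
[4.1] NOT false = true
[4.2.1] true OR false = true
[4.2] NOT true = false
[4] true OR false = true
[root] false AND true AND true AND true = false
Overall: false → excluded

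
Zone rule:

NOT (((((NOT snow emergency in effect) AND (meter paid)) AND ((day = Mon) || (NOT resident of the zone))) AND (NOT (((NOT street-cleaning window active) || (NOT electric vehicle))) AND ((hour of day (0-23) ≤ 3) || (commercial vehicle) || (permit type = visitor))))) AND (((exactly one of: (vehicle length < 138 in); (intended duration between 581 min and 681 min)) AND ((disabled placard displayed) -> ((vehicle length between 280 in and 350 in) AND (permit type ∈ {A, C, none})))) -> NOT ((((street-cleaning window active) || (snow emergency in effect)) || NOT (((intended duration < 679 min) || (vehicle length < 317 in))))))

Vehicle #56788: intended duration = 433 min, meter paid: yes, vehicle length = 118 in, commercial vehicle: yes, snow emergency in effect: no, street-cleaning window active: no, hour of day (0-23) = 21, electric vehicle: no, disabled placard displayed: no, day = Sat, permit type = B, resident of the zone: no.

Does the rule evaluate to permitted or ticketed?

Permitted

Atomic conditions:
  NOT snow emergency in effect: no → true
  meter paid: yes → true
  day = Mon: Sat == Mon is false
  NOT resident of the zone: no → true
  NOT street-cleaning window active: no → true
  NOT electric vehicle: no → true
  hour of day (0-23) ≤ 3: 21 ≤ 3 is false
  commercial vehicle: yes → true
  permit type = visitor: B == visitor is false
  vehicle length < 138 in: 118 < 138 is true
  intended duration between 581 min and 681 min: 433 in [581, 681] is false
  disabled placard displayed: no → false
  vehicle length between 280 in and 350 in: 118 in [280, 350] is false
  permit type ∈ {A, C, none}: B is not in the set → false
  street-cleaning window active: no → false
  snow emergency in effect: no → false
  intended duration < 679 min: 433 < 679 is true
  vehicle length < 317 in: 118 < 317 is true
Combine:
[1.1.1.1] true AND true = true
[1.1.1.2] false OR true = true
[1.1.1] true AND true = true
[1.1.2.1.1] true OR true = true
[1.1.2.1] NOT true = false
[1.1.2.2] false OR true OR false = true
[1.1.2] false AND true = false
[1.1] true AND false = false
[1] NOT false = true
[2.1.1] exactly-one(true, false) = true
[2.1.2.2] false AND false = false
[2.1.2] false → false (antecedent false ⇒ implication holds) = true
[2.1] true AND true = true
[2.2.1.1] false OR false = false
[2.2.1.2.1] true OR true = true
[2.2.1.2] NOT true = false
[2.2.1] false OR false = false
[2.2] NOT false = true
[2] true → true = true
[root] true AND true = true
Overall: true → permitted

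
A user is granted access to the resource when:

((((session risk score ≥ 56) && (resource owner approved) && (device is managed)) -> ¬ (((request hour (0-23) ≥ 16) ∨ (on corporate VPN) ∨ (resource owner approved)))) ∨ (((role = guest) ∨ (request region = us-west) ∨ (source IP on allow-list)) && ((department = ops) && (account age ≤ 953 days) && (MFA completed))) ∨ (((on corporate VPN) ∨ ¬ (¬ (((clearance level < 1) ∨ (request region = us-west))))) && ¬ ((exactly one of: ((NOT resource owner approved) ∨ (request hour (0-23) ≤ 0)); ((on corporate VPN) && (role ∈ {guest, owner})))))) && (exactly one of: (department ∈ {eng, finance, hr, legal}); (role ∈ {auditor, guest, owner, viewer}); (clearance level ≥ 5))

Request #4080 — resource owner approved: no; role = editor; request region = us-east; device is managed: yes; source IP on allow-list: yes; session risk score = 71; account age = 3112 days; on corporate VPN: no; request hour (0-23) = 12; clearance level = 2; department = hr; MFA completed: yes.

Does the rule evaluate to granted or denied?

Atomic conditions:
  session risk score ≥ 56: 71 ≥ 56 is true
  resource owner approved: no → false
  device is managed: yes → true
  request hour (0-23) ≥ 16: 12 ≥ 16 is false
  on corporate VPN: no → false
  role = guest: editor == guest is false
  request region = us-west: us-east == us-west is false
  source IP on allow-list: yes → true
  department = ops: hr == ops is false
  account age ≤ 953 days: 3112 ≤ 953 is false
  MFA completed: yes → true
  clearance level < 1: 2 < 1 is false
  NOT resource owner approved: no → true
  request hour (0-23) ≤ 0: 12 ≤ 0 is false
  role ∈ {guest, owner}: editor is not in the set → false
  department ∈ {eng, finance, hr, legal}: hr is in the set → true
  role ∈ {auditor, guest, owner, viewer}: editor is not in the set → false
  clearance level ≥ 5: 2 ≥ 5 is false
Combine:
[1.1.1] true AND false AND true = false
[1.1.2.1] false OR false OR false = false
[1.1.2] NOT false = true
[1.1] false → true (antecedent false ⇒ implication holds) = true
[1.2.1] false OR false OR true = true
[1.2.2] false AND false AND true = false
[1.2] true AND false = false
[1.3.1.2.1.1] false OR false = false
[1.3.1.2.1] NOT false = true
[1.3.1.2] NOT true = false
[1.3.1] false OR false = false
[1.3.2.1.1] true OR false = true
[1.3.2.1.2] false AND false = false
[1.3.2.1] exactly-one(true, false) = true
[1.3.2] NOT true = false
[1.3] false AND false = false
[1] true OR false OR false = true
[2] exactly-one(true, false, false) = true
[root] true AND true = true
Overall: true → granted

Granted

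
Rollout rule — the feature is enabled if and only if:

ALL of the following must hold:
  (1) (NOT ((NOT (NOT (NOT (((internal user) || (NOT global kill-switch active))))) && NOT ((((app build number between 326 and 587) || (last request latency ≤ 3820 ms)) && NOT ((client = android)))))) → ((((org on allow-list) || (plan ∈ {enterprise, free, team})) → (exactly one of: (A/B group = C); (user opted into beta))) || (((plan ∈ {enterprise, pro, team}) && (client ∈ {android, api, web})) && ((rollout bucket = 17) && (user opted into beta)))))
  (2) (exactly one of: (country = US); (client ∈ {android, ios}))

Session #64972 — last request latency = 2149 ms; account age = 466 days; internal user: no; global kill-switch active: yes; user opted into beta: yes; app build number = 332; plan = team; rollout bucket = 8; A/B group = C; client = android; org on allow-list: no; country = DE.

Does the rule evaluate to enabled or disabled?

Atomic conditions:
  internal user: no → false
  NOT global kill-switch active: yes → false
  app build number between 326 and 587: 332 in [326, 587] is true
  last request latency ≤ 3820 ms: 2149 ≤ 3820 is true
  client = android: android == android is true
  org on allow-list: no → false
  plan ∈ {enterprise, free, team}: team is in the set → true
  A/B group = C: C == C is true
  user opted into beta: yes → true
  plan ∈ {enterprise, pro, team}: team is in the set → true
  client ∈ {android, api, web}: android is in the set → true
  rollout bucket = 17: 8 == 17 is false
  country = US: DE == US is false
  client ∈ {android, ios}: android is in the set → true
Combine:
[1.1.1.1.1.1.1] false OR false = false
[1.1.1.1.1.1] NOT false = true
[1.1.1.1.1] NOT true = false
[1.1.1.1] NOT false = true
[1.1.1.2.1.1] true OR true = true
[1.1.1.2.1.2] NOT true = false
[1.1.1.2.1] true AND false = false
[1.1.1.2] NOT false = true
[1.1.1] true AND true = true
[1.1] NOT true = false
[1.2.1.1] false OR true = true
[1.2.1.2] exactly-one(true, true) = false
[1.2.1] true → false = false
[1.2.2.1] true AND true = true
[1.2.2.2] false AND true = false
[1.2.2] true AND false = false
[1.2] false OR false = false
[1] false → false (antecedent false ⇒ implication holds) = true
[2] exactly-one(false, true) = true
[root] true AND true = true
Overall: true → enabled

Enabled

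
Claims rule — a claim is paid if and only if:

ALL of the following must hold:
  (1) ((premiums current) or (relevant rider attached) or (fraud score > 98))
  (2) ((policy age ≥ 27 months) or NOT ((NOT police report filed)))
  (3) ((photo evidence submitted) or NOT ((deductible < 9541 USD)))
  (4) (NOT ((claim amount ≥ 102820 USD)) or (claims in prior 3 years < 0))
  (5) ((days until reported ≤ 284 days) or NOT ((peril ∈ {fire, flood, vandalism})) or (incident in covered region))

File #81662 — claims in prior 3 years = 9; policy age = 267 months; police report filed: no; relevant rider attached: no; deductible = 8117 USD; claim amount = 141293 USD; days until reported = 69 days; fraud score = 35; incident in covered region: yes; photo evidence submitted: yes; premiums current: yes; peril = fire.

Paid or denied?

Atomic conditions:
  premiums current: yes → true
  relevant rider attached: no → false
  fraud score > 98: 35 > 98 is false
  policy age ≥ 27 months: 267 ≥ 27 is true
  NOT police report filed: no → true
  photo evidence submitted: yes → true
  deductible < 9541 USD: 8117 < 9541 is true
  claim amount ≥ 102820 USD: 141293 ≥ 102820 is true
  claims in prior 3 years < 0: 9 < 0 is false
  days until reported ≤ 284 days: 69 ≤ 284 is true
  peril ∈ {fire, flood, vandalism}: fire is in the set → true
  incident in covered region: yes → true
Combine:
[1] true OR false OR false = true
[2.2] NOT true = false
[2] true OR false = true
[3.2] NOT true = false
[3] true OR false = true
[4.1] NOT true = false
[4] false OR false = false
[5.2] NOT true = false
[5] true OR false OR true = true
[root] true AND true AND true AND false AND true = false
Overall: false → denied

Denied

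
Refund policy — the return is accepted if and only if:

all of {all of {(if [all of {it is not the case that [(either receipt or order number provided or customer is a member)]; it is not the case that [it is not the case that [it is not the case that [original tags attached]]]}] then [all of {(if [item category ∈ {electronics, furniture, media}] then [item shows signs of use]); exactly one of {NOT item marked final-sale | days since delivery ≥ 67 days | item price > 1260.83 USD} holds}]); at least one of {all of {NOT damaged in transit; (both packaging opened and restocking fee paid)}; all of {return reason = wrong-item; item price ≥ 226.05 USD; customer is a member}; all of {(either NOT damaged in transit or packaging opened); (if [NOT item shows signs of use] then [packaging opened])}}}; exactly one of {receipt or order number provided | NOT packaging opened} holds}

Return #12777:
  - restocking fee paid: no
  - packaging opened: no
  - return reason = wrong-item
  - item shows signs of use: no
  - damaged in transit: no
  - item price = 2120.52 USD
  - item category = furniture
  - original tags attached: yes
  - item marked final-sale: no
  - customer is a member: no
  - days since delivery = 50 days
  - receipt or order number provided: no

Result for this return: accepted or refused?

Refused

Atomic conditions:
  receipt or order number provided: no → false
  customer is a member: no → false
  original tags attached: yes → true
  item category ∈ {electronics, furniture, media}: furniture is in the set → true
  item shows signs of use: no → false
  NOT item marked final-sale: no → true
  days since delivery ≥ 67 days: 50 ≥ 67 is false
  item price > 1260.83 USD: 2120.52 > 1260.83 is true
  NOT damaged in transit: no → true
  packaging opened: no → false
  restocking fee paid: no → false
  return reason = wrong-item: wrong-item == wrong-item is true
  item price ≥ 226.05 USD: 2120.52 ≥ 226.05 is true
  NOT item shows signs of use: no → true
  NOT packaging opened: no → true
Combine:
[1.1.1.1.1] false OR false = false
[1.1.1.1] NOT false = true
[1.1.1.2.1.1] NOT true = false
[1.1.1.2.1] NOT false = true
[1.1.1.2] NOT true = false
[1.1.1] true AND false = false
[1.1.2.1] true → false = false
[1.1.2.2] exactly-one(true, false, true) = false
[1.1.2] false AND false = false
[1.1] false → false (antecedent false ⇒ implication holds) = true
[1.2.1.2] false AND false = false
[1.2.1] true AND false = false
[1.2.2] true AND true AND false = false
[1.2.3.1] true OR false = true
[1.2.3.2] true → false = false
[1.2.3] true AND false = false
[1.2] false OR false OR false = false
[1] true AND false = false
[2] exactly-one(false, true) = true
[root] false AND true = false
Overall: false → refused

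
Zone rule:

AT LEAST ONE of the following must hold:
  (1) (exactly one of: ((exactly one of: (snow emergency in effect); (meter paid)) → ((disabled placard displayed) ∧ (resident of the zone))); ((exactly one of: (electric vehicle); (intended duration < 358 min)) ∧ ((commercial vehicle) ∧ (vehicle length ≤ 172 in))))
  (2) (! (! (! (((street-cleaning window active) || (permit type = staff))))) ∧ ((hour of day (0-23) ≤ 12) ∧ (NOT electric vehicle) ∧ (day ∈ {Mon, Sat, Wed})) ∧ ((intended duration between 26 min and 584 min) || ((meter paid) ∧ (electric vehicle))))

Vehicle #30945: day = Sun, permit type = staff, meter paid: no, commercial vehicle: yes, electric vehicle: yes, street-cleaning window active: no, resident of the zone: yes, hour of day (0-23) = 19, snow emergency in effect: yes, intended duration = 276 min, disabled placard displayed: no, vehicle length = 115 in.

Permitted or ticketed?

Atomic conditions:
  snow emergency in effect: yes → true
  meter paid: no → false
  disabled placard displayed: no → false
  resident of the zone: yes → true
  electric vehicle: yes → true
  intended duration < 358 min: 276 < 358 is true
  commercial vehicle: yes → true
  vehicle length ≤ 172 in: 115 ≤ 172 is true
  street-cleaning window active: no → false
  permit type = staff: staff == staff is true
  hour of day (0-23) ≤ 12: 19 ≤ 12 is false
  NOT electric vehicle: yes → false
  day ∈ {Mon, Sat, Wed}: Sun is not in the set → false
  intended duration between 26 min and 584 min: 276 in [26, 584] is true
Combine:
[1.1.1] exactly-one(true, false) = true
[1.1.2] false AND true = false
[1.1] true → false = false
[1.2.1] exactly-one(true, true) = false
[1.2.2] true AND true = true
[1.2] false AND true = false
[1] exactly-one(false, false) = false
[2.1.1.1.1] false OR true = true
[2.1.1.1] NOT true = false
[2.1.1] NOT false = true
[2.1] NOT true = false
[2.2] false AND false AND false = false
[2.3.2] false AND true = false
[2.3] true OR false = true
[2] false AND false AND true = false
[root] false OR false = false
Overall: false → ticketed

Ticketed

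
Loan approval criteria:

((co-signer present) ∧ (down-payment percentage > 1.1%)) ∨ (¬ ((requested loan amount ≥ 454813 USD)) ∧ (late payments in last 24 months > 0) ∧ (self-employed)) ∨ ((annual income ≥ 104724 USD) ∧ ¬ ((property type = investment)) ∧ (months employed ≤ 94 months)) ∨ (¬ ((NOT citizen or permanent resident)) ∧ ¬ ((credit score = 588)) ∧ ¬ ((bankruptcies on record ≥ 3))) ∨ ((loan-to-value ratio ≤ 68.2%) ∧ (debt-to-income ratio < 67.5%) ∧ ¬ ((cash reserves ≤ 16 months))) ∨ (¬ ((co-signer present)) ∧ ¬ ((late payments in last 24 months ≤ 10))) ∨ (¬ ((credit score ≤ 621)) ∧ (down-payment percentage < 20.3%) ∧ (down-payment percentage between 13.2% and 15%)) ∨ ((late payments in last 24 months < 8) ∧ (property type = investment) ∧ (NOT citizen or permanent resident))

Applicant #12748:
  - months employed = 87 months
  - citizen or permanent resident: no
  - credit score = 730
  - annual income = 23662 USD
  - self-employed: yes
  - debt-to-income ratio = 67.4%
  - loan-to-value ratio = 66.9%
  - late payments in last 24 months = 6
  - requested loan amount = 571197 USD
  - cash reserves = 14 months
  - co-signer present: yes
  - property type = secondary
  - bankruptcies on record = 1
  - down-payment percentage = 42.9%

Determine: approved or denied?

Atomic conditions:
  co-signer present: yes → true
  down-payment percentage > 1.1%: 42.9 > 1.1 is true
  requested loan amount ≥ 454813 USD: 571197 ≥ 454813 is true
  late payments in last 24 months > 0: 6 > 0 is true
  self-employed: yes → true
  annual income ≥ 104724 USD: 23662 ≥ 104724 is false
  property type = investment: secondary == investment is false
  months employed ≤ 94 months: 87 ≤ 94 is true
  NOT citizen or permanent resident: no → true
  credit score = 588: 730 == 588 is false
  bankruptcies on record ≥ 3: 1 ≥ 3 is false
  loan-to-value ratio ≤ 68.2%: 66.9 ≤ 68.2 is true
  debt-to-income ratio < 67.5%: 67.4 < 67.5 is true
  cash reserves ≤ 16 months: 14 ≤ 16 is true
  late payments in last 24 months ≤ 10: 6 ≤ 10 is true
  credit score ≤ 621: 730 ≤ 621 is false
  down-payment percentage < 20.3%: 42.9 < 20.3 is false
  down-payment percentage between 13.2% and 15%: 42.9 in [13.2, 15] is false
  late payments in last 24 months < 8: 6 < 8 is true
Combine:
[1] true AND true = true
[2.1] NOT true = false
[2] false AND true AND true = false
[3.2] NOT false = true
[3] false AND true AND true = false
[4.1] NOT true = false
[4.2] NOT false = true
[4.3] NOT false = true
[4] false AND true AND true = false
[5.3] NOT true = false
[5] true AND true AND false = false
[6.1] NOT true = false
[6.2] NOT true = false
[6] false AND false = false
[7.1] NOT false = true
[7] true AND false AND false = false
[8] true AND false AND true = false
[root] true OR false OR false OR false OR false OR false OR false OR false = true
Overall: true → approved

Approved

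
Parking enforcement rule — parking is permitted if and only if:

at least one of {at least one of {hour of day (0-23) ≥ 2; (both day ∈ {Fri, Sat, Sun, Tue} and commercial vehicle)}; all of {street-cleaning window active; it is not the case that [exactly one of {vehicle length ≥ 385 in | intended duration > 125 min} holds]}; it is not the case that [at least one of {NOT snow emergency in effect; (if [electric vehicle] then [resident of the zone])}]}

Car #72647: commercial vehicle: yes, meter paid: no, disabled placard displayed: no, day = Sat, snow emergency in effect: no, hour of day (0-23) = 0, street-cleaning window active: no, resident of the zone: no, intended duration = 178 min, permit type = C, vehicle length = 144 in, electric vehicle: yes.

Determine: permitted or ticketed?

Atomic conditions:
  hour of day (0-23) ≥ 2: 0 ≥ 2 is false
  day ∈ {Fri, Sat, Sun, Tue}: Sat is in the set → true
  commercial vehicle: yes → true
  street-cleaning window active: no → false
  vehicle length ≥ 385 in: 144 ≥ 385 is false
  intended duration > 125 min: 178 > 125 is true
  NOT snow emergency in effect: no → true
  electric vehicle: yes → true
  resident of the zone: no → false
Combine:
[1.2] true AND true = true
[1] false OR true = true
[2.2.1] exactly-one(false, true) = true
[2.2] NOT true = false
[2] false AND false = false
[3.1.2] true → false = false
[3.1] true OR false = true
[3] NOT true = false
[root] true OR false OR false = true
Overall: true → permitted

Permitted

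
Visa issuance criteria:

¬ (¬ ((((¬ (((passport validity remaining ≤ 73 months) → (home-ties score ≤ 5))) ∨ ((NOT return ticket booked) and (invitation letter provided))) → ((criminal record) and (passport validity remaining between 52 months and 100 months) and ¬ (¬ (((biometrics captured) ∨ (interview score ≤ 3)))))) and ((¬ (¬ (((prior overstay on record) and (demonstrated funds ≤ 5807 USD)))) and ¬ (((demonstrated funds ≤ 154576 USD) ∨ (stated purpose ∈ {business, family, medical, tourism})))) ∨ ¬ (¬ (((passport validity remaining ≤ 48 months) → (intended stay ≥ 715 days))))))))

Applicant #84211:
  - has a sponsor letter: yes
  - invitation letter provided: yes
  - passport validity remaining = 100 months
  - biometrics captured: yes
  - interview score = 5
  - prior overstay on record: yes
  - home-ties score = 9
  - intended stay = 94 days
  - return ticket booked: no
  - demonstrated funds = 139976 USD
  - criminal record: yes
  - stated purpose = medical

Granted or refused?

Granted

Atomic conditions:
  passport validity remaining ≤ 73 months: 100 ≤ 73 is false
  home-ties score ≤ 5: 9 ≤ 5 is false
  NOT return ticket booked: no → true
  invitation letter provided: yes → true
  criminal record: yes → true
  passport validity remaining between 52 months and 100 months: 100 in [52, 100] is true
  biometrics captured: yes → true
  interview score ≤ 3: 5 ≤ 3 is false
  prior overstay on record: yes → true
  demonstrated funds ≤ 5807 USD: 139976 ≤ 5807 is false
  demonstrated funds ≤ 154576 USD: 139976 ≤ 154576 is true
  stated purpose ∈ {business, family, medical, tourism}: medical is in the set → true
  passport validity remaining ≤ 48 months: 100 ≤ 48 is false
  intended stay ≥ 715 days: 94 ≥ 715 is false
Combine:
[1.1.1.1.1.1] false → false (antecedent false ⇒ implication holds) = true
[1.1.1.1.1] NOT true = false
[1.1.1.1.2] true AND true = true
[1.1.1.1] false OR true = true
[1.1.1.2.3.1.1] true OR false = true
[1.1.1.2.3.1] NOT true = false
[1.1.1.2.3] NOT false = true
[1.1.1.2] true AND true AND true = true
[1.1.1] true → true = true
[1.1.2.1.1.1.1] true AND false = false
[1.1.2.1.1.1] NOT false = true
[1.1.2.1.1] NOT true = false
[1.1.2.1.2.1] true OR true = true
[1.1.2.1.2] NOT true = false
[1.1.2.1] false AND false = false
[1.1.2.2.1.1] false → false (antecedent false ⇒ implication holds) = true
[1.1.2.2.1] NOT true = false
[1.1.2.2] NOT false = true
[1.1.2] false OR true = true
[1.1] true AND true = true
[1] NOT true = false
[root] NOT false = true
Overall: true → granted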